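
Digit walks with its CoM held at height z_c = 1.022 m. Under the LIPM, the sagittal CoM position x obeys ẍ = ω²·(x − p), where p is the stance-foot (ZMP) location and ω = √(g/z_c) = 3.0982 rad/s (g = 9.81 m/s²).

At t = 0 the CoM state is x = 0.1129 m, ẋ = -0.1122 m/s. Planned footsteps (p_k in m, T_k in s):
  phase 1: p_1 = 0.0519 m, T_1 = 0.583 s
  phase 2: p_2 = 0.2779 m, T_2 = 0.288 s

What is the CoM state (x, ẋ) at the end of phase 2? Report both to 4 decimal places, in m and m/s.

x = 0.1432, ẋ = -0.1507

phase 1: p=0.0519, T=0.583, ωT=1.806251, cosh=3.125924, sinh=2.961655; start (x,ẋ)=(0.112900, -0.112200) → end (x,ẋ)=(0.135326, 0.208995)
phase 2: p=0.2779, T=0.288, ωT=0.892282, cosh=1.425206, sinh=1.015486; start (x,ẋ)=(0.135326, 0.208995) → end (x,ẋ)=(0.143205, -0.150701)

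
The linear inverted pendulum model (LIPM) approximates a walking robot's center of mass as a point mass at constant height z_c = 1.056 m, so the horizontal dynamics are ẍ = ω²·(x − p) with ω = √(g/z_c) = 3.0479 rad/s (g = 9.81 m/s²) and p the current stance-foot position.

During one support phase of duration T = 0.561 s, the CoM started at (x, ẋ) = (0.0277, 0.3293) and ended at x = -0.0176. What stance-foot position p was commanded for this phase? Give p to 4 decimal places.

ωT = 3.0479·0.561 = 1.709872; cosh(ωT) = 2.854571, sinh(ωT) = 2.673682
x(T) = p + (x₀−p)·cosh(ωT) + (ẋ₀/ω)·sinh(ωT) ⇒ p·(1 − cosh) = x(T) − x₀·cosh − (ẋ₀/ω)·sinh
numerator   = -0.0176 − (0.0277)·2.854571 − (0.3293/3.0479)·2.673682 = -0.385541
denominator = 1 − 2.854571 = -1.854571
p = -0.385541 / -1.854571 = 0.2079

p = 0.2079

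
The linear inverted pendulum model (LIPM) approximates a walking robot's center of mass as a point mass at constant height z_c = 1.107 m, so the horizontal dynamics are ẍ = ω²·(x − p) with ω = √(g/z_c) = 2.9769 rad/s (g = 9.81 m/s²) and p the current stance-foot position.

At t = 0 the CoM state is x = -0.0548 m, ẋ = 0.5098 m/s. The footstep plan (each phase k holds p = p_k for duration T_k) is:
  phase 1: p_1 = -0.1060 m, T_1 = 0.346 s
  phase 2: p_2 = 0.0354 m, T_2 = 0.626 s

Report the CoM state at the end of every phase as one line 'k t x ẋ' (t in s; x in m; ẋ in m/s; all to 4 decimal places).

1 0.3460 0.1841 0.9913
2 0.9720 1.5738 4.6647

phase 1: p=-0.1060, T=0.346, ωT=1.030007, cosh=1.579045, sinh=1.222041; start (x,ẋ)=(-0.054800, 0.509800) → end (x,ẋ)=(0.184124, 0.991258)
phase 2: p=0.0354, T=0.626, ωT=1.863539, cosh=3.300818, sinh=3.145695; start (x,ẋ)=(0.184124, 0.991258) → end (x,ẋ)=(1.573775, 4.664675)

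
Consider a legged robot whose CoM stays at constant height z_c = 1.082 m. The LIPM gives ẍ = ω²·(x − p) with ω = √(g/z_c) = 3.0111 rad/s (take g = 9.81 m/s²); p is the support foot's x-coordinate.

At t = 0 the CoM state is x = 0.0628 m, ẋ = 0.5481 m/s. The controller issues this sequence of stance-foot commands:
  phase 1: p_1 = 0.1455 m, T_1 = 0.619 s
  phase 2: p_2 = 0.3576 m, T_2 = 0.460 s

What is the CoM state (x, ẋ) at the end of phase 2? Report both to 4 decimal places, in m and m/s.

phase 1: p=0.1455, T=0.619, ωT=1.863871, cosh=3.301861, sinh=3.146790; start (x,ẋ)=(0.062800, 0.548100) → end (x,ẋ)=(0.445235, 1.026143)
phase 2: p=0.3576, T=0.460, ωT=1.385106, cosh=2.122773, sinh=1.872476; start (x,ẋ)=(0.445235, 1.026143) → end (x,ẋ)=(1.181745, 2.672375)

x = 1.1817, ẋ = 2.6724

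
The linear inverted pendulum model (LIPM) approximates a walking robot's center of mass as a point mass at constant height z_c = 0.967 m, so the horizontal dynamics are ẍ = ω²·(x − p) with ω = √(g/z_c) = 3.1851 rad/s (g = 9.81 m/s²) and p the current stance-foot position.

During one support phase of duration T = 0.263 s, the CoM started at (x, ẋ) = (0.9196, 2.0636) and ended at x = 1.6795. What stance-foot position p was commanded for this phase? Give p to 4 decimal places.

p = 0.5124

ωT = 3.1851·0.263 = 0.837681; cosh(ωT) = 1.371857, sinh(ωT) = 0.939145
x(T) = p + (x₀−p)·cosh(ωT) + (ẋ₀/ω)·sinh(ωT) ⇒ p·(1 − cosh) = x(T) − x₀·cosh − (ẋ₀/ω)·sinh
numerator   = 1.6795 − (0.9196)·1.371857 − (2.0636/3.1851)·0.939145 = -0.190524
denominator = 1 − 1.371857 = -0.371857
p = -0.190524 / -0.371857 = 0.5124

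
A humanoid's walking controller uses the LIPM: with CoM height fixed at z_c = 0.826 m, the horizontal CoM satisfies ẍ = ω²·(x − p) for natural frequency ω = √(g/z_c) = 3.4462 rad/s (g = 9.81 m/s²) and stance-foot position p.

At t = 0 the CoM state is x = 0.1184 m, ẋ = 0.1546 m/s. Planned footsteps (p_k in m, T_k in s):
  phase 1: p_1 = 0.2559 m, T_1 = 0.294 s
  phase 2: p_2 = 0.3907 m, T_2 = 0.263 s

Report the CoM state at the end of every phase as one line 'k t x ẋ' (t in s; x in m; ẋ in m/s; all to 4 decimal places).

1 0.2940 0.0952 -0.3256
2 0.5570 -0.1325 -1.5233

phase 1: p=0.2559, T=0.294, ωT=1.013183, cosh=1.558708, sinh=1.195646; start (x,ẋ)=(0.118400, 0.154600) → end (x,ẋ)=(0.095216, -0.325584)
phase 2: p=0.3907, T=0.263, ωT=0.906351, cosh=1.439634, sinh=1.035638; start (x,ẋ)=(0.095216, -0.325584) → end (x,ẋ)=(-0.132533, -1.523310)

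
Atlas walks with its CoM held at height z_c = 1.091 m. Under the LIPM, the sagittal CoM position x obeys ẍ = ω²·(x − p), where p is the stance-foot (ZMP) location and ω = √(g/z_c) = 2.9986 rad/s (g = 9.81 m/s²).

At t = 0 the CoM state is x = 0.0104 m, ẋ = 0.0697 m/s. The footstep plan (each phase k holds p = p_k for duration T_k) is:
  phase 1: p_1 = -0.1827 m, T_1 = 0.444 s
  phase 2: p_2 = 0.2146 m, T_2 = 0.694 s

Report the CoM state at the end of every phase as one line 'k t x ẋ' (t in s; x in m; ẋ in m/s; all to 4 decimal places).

1 0.4440 0.2493 1.1609
2 1.1380 1.8826 5.1336

phase 1: p=-0.1827, T=0.444, ωT=1.331378, cosh=2.025186, sinh=1.761073; start (x,ẋ)=(0.010400, 0.069700) → end (x,ẋ)=(0.249298, 1.160869)
phase 2: p=0.2146, T=0.694, ωT=2.081028, cosh=4.068753, sinh=3.943952; start (x,ẋ)=(0.249298, 1.160869) → end (x,ẋ)=(1.882627, 5.133640)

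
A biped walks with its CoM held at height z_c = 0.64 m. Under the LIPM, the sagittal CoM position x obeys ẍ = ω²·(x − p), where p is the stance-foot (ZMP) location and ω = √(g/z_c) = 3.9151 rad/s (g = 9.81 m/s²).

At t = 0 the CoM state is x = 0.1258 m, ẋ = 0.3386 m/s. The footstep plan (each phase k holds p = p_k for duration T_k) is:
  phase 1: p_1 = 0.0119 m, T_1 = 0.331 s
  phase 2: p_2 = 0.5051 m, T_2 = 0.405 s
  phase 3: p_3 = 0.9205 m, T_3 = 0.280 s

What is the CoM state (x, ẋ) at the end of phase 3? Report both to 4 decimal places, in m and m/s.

phase 1: p=0.0119, T=0.331, ωT=1.295898, cosh=1.963964, sinh=1.690312; start (x,ẋ)=(0.125800, 0.338600) → end (x,ẋ)=(0.381783, 1.418759)
phase 2: p=0.5051, T=0.405, ωT=1.585616, cosh=2.543559, sinh=2.338737; start (x,ẋ)=(0.381783, 1.418759) → end (x,ẋ)=(1.038951, 2.479561)
phase 3: p=0.9205, T=0.280, ωT=1.096228, cosh=1.663492, sinh=1.329363; start (x,ẋ)=(1.038951, 2.479561) → end (x,ẋ)=(1.959472, 4.741221)

x = 1.9595, ẋ = 4.7412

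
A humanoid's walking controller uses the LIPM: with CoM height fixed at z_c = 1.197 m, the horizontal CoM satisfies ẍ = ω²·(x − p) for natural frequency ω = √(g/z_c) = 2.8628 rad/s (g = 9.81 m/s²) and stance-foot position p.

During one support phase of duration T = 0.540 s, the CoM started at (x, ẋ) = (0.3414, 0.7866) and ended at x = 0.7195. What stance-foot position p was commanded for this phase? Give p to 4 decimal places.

p = 0.5047

ωT = 2.8628·0.540 = 1.545912; cosh(ωT) = 2.452683, sinh(ωT) = 2.239566
x(T) = p + (x₀−p)·cosh(ωT) + (ẋ₀/ω)·sinh(ωT) ⇒ p·(1 − cosh) = x(T) − x₀·cosh − (ẋ₀/ω)·sinh
numerator   = 0.7195 − (0.3414)·2.452683 − (0.7866/2.8628)·2.239566 = -0.733203
denominator = 1 − 2.452683 = -1.452683
p = -0.733203 / -1.452683 = 0.5047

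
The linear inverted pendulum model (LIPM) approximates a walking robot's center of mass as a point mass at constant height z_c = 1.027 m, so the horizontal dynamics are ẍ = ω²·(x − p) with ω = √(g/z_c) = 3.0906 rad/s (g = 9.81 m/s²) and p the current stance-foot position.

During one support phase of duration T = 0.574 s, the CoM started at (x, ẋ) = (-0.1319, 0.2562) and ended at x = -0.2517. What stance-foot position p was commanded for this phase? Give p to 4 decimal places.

ωT = 3.0906·0.574 = 1.774004; cosh(ωT) = 3.032031, sinh(ωT) = 2.862379
x(T) = p + (x₀−p)·cosh(ωT) + (ẋ₀/ω)·sinh(ωT) ⇒ p·(1 − cosh) = x(T) − x₀·cosh − (ẋ₀/ω)·sinh
numerator   = -0.2517 − (-0.1319)·3.032031 − (0.2562/3.0906)·2.862379 = -0.089056
denominator = 1 − 3.032031 = -2.032031
p = -0.089056 / -2.032031 = 0.0438

p = 0.0438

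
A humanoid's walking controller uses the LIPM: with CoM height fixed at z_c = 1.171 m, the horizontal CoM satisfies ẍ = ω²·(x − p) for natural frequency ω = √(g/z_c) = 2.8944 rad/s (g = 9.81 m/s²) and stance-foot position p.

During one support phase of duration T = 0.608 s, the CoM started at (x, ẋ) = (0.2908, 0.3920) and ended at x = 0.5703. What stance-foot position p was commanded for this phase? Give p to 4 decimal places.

ωT = 2.8944·0.608 = 1.759795; cosh(ωT) = 2.991664, sinh(ωT) = 2.819584
x(T) = p + (x₀−p)·cosh(ωT) + (ẋ₀/ω)·sinh(ωT) ⇒ p·(1 − cosh) = x(T) − x₀·cosh − (ẋ₀/ω)·sinh
numerator   = 0.5703 − (0.2908)·2.991664 − (0.3920/2.8944)·2.819584 = -0.681543
denominator = 1 − 2.991664 = -1.991664
p = -0.681543 / -1.991664 = 0.3422

p = 0.3422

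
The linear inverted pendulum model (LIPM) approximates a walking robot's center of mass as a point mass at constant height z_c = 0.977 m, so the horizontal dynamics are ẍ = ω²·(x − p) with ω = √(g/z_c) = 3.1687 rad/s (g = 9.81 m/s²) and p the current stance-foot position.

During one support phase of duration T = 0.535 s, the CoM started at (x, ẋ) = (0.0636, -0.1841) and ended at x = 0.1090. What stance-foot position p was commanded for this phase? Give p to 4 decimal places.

ωT = 3.1687·0.535 = 1.695255; cosh(ωT) = 2.815792, sinh(ωT) = 2.632240
x(T) = p + (x₀−p)·cosh(ωT) + (ẋ₀/ω)·sinh(ωT) ⇒ p·(1 − cosh) = x(T) − x₀·cosh − (ẋ₀/ω)·sinh
numerator   = 0.1090 − (0.0636)·2.815792 − (-0.1841/3.1687)·2.632240 = 0.082848
denominator = 1 − 2.815792 = -1.815792
p = 0.082848 / -1.815792 = -0.0456

p = -0.0456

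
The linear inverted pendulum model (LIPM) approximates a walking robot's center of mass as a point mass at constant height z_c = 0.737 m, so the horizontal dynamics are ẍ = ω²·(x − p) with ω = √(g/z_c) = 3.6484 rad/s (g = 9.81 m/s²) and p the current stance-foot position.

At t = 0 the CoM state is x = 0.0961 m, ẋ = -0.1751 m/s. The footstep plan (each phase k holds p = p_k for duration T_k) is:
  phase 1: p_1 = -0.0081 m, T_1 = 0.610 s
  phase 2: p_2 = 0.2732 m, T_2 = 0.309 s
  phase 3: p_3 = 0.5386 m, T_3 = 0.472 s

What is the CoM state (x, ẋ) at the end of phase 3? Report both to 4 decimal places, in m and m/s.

x = 1.8300, ẋ = 4.9403

phase 1: p=-0.0081, T=0.610, ωT=2.225524, cosh=4.683172, sinh=4.575161; start (x,ẋ)=(0.096100, -0.175100) → end (x,ẋ)=(0.260308, 0.919285)
phase 2: p=0.2732, T=0.309, ωT=1.127356, cosh=1.705685, sinh=1.381796; start (x,ẋ)=(0.260308, 0.919285) → end (x,ẋ)=(0.599380, 1.503017)
phase 3: p=0.5386, T=0.472, ωT=1.722045, cosh=2.887330, sinh=2.708630; start (x,ẋ)=(0.599380, 1.503017) → end (x,ẋ)=(1.829956, 4.940346)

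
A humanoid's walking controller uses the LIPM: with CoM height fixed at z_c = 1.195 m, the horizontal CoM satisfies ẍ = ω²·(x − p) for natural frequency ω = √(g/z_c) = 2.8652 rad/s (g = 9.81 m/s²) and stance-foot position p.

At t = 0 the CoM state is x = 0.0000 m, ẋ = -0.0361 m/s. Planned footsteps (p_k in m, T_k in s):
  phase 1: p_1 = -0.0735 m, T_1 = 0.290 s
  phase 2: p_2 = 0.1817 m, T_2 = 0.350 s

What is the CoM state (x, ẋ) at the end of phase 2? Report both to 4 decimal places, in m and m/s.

phase 1: p=-0.0735, T=0.290, ωT=0.830908, cosh=1.365528, sinh=0.929874; start (x,ẋ)=(0.000000, -0.036100) → end (x,ẋ)=(0.015150, 0.146529)
phase 2: p=0.1817, T=0.350, ωT=1.002820, cosh=1.546401, sinh=1.179557; start (x,ẋ)=(0.015150, 0.146529) → end (x,ẋ)=(-0.015529, -0.336290)

x = -0.0155, ẋ = -0.3363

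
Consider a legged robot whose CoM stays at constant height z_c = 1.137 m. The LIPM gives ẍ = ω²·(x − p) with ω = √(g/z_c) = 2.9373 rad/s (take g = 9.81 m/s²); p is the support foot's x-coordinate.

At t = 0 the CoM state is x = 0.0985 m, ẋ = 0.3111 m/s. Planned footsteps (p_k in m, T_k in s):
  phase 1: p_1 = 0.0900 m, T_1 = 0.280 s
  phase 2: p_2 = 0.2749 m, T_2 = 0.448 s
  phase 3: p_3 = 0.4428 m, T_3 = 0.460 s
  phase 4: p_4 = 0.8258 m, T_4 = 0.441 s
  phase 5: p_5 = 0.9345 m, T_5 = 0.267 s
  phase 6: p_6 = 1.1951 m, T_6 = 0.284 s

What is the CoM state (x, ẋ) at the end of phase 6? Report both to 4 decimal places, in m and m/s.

phase 1: p=0.0900, T=0.280, ωT=0.822444, cosh=1.357706, sinh=0.918350; start (x,ẋ)=(0.098500, 0.311100) → end (x,ẋ)=(0.198806, 0.445311)
phase 2: p=0.2749, T=0.448, ωT=1.315910, cosh=1.998187, sinh=1.729957; start (x,ẋ)=(0.198806, 0.445311) → end (x,ẋ)=(0.385121, 0.503151)
phase 3: p=0.4428, T=0.460, ωT=1.351158, cosh=2.060418, sinh=1.801477; start (x,ẋ)=(0.385121, 0.503151) → end (x,ẋ)=(0.632546, 0.731496)
phase 4: p=0.8258, T=0.441, ωT=1.295349, cosh=1.963037, sinh=1.689235; start (x,ẋ)=(0.632546, 0.731496) → end (x,ẋ)=(0.867117, 0.477068)
phase 5: p=0.9345, T=0.267, ωT=0.784259, cosh=1.323620, sinh=0.867163; start (x,ẋ)=(0.867117, 0.477068) → end (x,ẋ)=(0.986152, 0.459824)
phase 6: p=1.1951, T=0.284, ωT=0.834193, cosh=1.368590, sinh=0.934365; start (x,ẋ)=(0.986152, 0.459824) → end (x,ẋ)=(1.055408, 0.055851)

x = 1.0554, ẋ = 0.0559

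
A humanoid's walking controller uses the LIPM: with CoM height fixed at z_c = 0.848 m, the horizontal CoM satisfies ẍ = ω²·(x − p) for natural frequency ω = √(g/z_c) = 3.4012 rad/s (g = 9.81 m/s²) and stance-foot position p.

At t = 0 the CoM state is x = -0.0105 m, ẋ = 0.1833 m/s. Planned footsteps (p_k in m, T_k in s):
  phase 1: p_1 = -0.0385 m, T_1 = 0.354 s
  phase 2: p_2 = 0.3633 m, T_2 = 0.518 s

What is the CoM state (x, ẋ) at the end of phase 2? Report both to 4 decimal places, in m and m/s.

phase 1: p=-0.0385, T=0.354, ωT=1.204025, cosh=1.816746, sinh=1.516761; start (x,ẋ)=(-0.010500, 0.183300) → end (x,ẋ)=(0.094111, 0.477456)
phase 2: p=0.3633, T=0.518, ωT=1.761822, cosh=2.997383, sinh=2.825652; start (x,ẋ)=(0.094111, 0.477456) → end (x,ẋ)=(-0.046900, -1.155948)

x = -0.0469, ẋ = -1.1559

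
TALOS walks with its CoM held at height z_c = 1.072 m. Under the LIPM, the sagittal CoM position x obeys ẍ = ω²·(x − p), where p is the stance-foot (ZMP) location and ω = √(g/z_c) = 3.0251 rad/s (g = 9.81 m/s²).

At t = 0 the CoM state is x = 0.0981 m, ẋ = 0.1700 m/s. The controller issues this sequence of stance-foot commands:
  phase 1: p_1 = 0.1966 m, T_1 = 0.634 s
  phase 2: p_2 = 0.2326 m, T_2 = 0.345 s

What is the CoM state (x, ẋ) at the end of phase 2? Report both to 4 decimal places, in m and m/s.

x = -0.2377, ẋ = -1.3601

phase 1: p=0.1966, T=0.634, ωT=1.917913, cosh=3.476827, sinh=3.329914; start (x,ẋ)=(0.098100, 0.170000) → end (x,ẋ)=(0.041262, -0.401162)
phase 2: p=0.2326, T=0.345, ωT=1.043659, cosh=1.595877, sinh=1.243713; start (x,ẋ)=(0.041262, -0.401162) → end (x,ẋ)=(-0.237682, -1.360086)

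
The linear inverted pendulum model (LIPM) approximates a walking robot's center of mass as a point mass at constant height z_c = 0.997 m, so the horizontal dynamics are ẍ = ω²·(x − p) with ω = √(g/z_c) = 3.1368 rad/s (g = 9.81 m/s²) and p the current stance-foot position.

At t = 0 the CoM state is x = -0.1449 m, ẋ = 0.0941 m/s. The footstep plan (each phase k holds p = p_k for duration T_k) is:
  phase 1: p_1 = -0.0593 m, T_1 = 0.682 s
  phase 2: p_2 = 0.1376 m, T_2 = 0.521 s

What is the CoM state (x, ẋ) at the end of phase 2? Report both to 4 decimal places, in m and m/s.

phase 1: p=-0.0593, T=0.682, ωT=2.139298, cosh=4.305604, sinh=4.187866; start (x,ẋ)=(-0.144900, 0.094100) → end (x,ẋ)=(-0.302229, -0.719327)
phase 2: p=0.1376, T=0.521, ωT=1.634273, cosh=2.660412, sinh=2.465318; start (x,ẋ)=(-0.302229, -0.719327) → end (x,ẋ)=(-1.597870, -5.314995)

x = -1.5979, ẋ = -5.3150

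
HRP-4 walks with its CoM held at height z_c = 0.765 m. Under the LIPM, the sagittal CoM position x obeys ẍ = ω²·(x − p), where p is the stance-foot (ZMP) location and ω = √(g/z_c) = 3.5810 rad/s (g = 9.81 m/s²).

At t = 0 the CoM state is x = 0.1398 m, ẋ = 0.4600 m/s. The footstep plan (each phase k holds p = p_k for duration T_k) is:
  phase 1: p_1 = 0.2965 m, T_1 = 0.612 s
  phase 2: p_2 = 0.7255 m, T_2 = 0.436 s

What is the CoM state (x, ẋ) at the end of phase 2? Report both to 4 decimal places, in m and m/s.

phase 1: p=0.2965, T=0.612, ωT=2.191572, cosh=4.530506, sinh=4.418765; start (x,ẋ)=(0.139800, 0.460000) → end (x,ẋ)=(0.154185, -0.395525)
phase 2: p=0.7255, T=0.436, ωT=1.561316, cosh=2.487474, sinh=2.277614; start (x,ẋ)=(0.154185, -0.395525) → end (x,ẋ)=(-0.947195, -5.643577)

x = -0.9472, ẋ = -5.6436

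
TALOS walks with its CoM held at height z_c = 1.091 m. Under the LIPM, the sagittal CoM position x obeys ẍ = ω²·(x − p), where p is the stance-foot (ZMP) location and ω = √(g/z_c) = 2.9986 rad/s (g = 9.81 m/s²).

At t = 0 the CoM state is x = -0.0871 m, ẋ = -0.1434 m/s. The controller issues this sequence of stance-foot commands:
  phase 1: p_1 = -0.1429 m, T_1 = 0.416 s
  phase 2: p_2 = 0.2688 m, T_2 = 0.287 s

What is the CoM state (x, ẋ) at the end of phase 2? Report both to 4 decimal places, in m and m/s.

phase 1: p=-0.1429, T=0.416, ωT=1.247418, cosh=1.884293, sinh=1.597048; start (x,ẋ)=(-0.087100, -0.143400) → end (x,ẋ)=(-0.114131, -0.002987)
phase 2: p=0.2688, T=0.287, ωT=0.860598, cosh=1.393742, sinh=0.970833; start (x,ẋ)=(-0.114131, -0.002987) → end (x,ẋ)=(-0.265874, -1.118928)

x = -0.2659, ẋ = -1.1189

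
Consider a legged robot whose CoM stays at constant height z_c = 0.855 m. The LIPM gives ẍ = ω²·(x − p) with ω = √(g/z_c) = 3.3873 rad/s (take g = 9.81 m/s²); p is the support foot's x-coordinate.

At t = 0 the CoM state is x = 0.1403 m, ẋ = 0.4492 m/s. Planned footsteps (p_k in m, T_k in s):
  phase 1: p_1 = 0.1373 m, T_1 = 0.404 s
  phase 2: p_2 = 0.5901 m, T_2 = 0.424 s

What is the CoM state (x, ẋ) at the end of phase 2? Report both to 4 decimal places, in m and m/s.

x = 0.7007, ẋ = 0.7659

phase 1: p=0.1373, T=0.404, ωT=1.368469, cosh=2.091914, sinh=1.837417; start (x,ẋ)=(0.140300, 0.449200) → end (x,ẋ)=(0.387241, 0.958359)
phase 2: p=0.5901, T=0.424, ωT=1.436215, cosh=2.221289, sinh=1.983463; start (x,ẋ)=(0.387241, 0.958359) → end (x,ẋ)=(0.700667, 0.765869)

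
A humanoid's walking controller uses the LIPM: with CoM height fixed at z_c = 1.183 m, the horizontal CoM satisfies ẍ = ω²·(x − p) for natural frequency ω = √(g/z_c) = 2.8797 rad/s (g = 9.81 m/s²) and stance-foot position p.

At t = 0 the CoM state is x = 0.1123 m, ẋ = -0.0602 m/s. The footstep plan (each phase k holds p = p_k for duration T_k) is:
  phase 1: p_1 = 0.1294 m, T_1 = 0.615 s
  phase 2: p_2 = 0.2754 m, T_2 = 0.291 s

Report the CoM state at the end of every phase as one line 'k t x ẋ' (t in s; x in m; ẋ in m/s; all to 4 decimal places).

phase 1: p=0.1294, T=0.615, ωT=1.771016, cosh=3.023489, sinh=2.853329; start (x,ẋ)=(0.112300, -0.060200) → end (x,ẋ)=(0.018050, -0.322520)
phase 2: p=0.2754, T=0.291, ωT=0.837993, cosh=1.372150, sinh=0.939572; start (x,ẋ)=(0.018050, -0.322520) → end (x,ẋ)=(-0.182953, -1.138855)

1 0.6150 0.0180 -0.3225
2 0.9060 -0.1830 -1.1389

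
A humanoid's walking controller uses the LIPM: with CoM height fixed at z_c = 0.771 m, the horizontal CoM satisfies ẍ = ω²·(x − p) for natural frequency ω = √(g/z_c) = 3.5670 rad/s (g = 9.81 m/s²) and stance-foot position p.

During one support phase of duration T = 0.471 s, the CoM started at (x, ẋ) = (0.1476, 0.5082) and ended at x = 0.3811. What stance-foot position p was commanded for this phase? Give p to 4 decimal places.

p = 0.2239

ωT = 3.5670·0.471 = 1.680057; cosh(ωT) = 2.776113, sinh(ωT) = 2.589749
x(T) = p + (x₀−p)·cosh(ωT) + (ẋ₀/ω)·sinh(ωT) ⇒ p·(1 − cosh) = x(T) − x₀·cosh − (ẋ₀/ω)·sinh
numerator   = 0.3811 − (0.1476)·2.776113 − (0.5082/3.5670)·2.589749 = -0.397623
denominator = 1 − 2.776113 = -1.776113
p = -0.397623 / -1.776113 = 0.2239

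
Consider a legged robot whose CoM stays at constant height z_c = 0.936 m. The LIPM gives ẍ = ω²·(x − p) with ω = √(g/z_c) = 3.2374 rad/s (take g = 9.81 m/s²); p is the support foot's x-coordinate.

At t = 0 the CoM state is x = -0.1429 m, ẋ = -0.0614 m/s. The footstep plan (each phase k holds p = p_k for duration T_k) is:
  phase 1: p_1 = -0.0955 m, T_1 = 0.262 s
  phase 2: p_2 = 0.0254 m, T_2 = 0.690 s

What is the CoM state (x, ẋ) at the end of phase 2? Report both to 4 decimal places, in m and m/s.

x = -1.2695, ẋ = -4.1460

phase 1: p=-0.0955, T=0.262, ωT=0.848199, cosh=1.381811, sinh=0.953625; start (x,ẋ)=(-0.142900, -0.061400) → end (x,ẋ)=(-0.179084, -0.231180)
phase 2: p=0.0254, T=0.690, ωT=2.233806, cosh=4.721224, sinh=4.614104; start (x,ẋ)=(-0.179084, -0.231180) → end (x,ẋ)=(-1.269504, -4.145974)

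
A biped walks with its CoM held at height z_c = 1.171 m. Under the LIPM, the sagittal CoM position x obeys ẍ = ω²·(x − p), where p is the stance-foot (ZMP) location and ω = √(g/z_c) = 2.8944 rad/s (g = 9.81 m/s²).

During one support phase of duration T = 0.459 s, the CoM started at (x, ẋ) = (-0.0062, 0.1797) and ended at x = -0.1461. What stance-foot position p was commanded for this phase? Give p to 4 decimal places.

p = 0.2378

ωT = 2.8944·0.459 = 1.328530; cosh(ωT) = 2.020177, sinh(ωT) = 1.755311
x(T) = p + (x₀−p)·cosh(ωT) + (ẋ₀/ω)·sinh(ωT) ⇒ p·(1 − cosh) = x(T) − x₀·cosh − (ẋ₀/ω)·sinh
numerator   = -0.1461 − (-0.0062)·2.020177 − (0.1797/2.8944)·1.755311 = -0.242554
denominator = 1 − 2.020177 = -1.020177
p = -0.242554 / -1.020177 = 0.2378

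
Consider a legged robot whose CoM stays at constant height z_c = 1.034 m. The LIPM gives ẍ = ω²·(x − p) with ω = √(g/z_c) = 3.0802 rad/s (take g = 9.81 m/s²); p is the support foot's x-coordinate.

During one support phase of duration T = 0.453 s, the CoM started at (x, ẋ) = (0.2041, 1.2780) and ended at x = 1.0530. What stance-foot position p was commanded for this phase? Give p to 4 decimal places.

p = 0.1490

ωT = 3.0802·0.453 = 1.395331; cosh(ωT) = 2.142030, sinh(ωT) = 1.894279
x(T) = p + (x₀−p)·cosh(ωT) + (ẋ₀/ω)·sinh(ωT) ⇒ p·(1 − cosh) = x(T) − x₀·cosh − (ẋ₀/ω)·sinh
numerator   = 1.0530 − (0.2041)·2.142030 − (1.2780/3.0802)·1.894279 = -0.170140
denominator = 1 − 2.142030 = -1.142030
p = -0.170140 / -1.142030 = 0.1490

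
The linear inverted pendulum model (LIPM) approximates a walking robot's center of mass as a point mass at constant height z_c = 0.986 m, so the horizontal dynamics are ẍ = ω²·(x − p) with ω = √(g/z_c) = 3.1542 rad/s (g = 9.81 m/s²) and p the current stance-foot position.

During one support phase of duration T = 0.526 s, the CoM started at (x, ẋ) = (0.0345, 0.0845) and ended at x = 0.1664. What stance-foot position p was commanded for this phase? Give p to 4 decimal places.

p = -0.0027

ωT = 3.1542·0.526 = 1.659109; cosh(ωT) = 2.722468, sinh(ωT) = 2.532160
x(T) = p + (x₀−p)·cosh(ωT) + (ẋ₀/ω)·sinh(ωT) ⇒ p·(1 − cosh) = x(T) − x₀·cosh − (ẋ₀/ω)·sinh
numerator   = 0.1664 − (0.0345)·2.722468 − (0.0845/3.1542)·2.532160 = 0.004639
denominator = 1 − 2.722468 = -1.722468
p = 0.004639 / -1.722468 = -0.0027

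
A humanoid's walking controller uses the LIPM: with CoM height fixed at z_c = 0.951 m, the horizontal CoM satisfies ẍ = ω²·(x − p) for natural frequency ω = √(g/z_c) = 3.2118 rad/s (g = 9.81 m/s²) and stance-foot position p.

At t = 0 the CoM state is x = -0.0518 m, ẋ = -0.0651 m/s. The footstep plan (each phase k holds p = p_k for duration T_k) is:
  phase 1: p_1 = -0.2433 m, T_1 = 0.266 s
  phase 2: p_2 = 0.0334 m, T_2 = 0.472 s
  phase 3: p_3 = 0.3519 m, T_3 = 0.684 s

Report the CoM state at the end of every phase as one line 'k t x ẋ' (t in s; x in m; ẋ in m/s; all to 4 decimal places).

phase 1: p=-0.2433, T=0.266, ωT=0.854339, cosh=1.387692, sinh=0.962128; start (x,ẋ)=(-0.051800, -0.065100) → end (x,ẋ)=(0.002942, 0.501427)
phase 2: p=0.0334, T=0.472, ωT=1.515970, cosh=2.386715, sinh=2.167120; start (x,ẋ)=(0.002942, 0.501427) → end (x,ẋ)=(0.299036, 0.984763)
phase 3: p=0.3519, T=0.684, ωT=2.196871, cosh=4.553985, sinh=4.442835; start (x,ẋ)=(0.299036, 0.984763) → end (x,ẋ)=(1.473367, 3.730258)

1 0.2660 0.0029 0.5014
2 0.7380 0.2990 0.9848
3 1.4220 1.4734 3.7303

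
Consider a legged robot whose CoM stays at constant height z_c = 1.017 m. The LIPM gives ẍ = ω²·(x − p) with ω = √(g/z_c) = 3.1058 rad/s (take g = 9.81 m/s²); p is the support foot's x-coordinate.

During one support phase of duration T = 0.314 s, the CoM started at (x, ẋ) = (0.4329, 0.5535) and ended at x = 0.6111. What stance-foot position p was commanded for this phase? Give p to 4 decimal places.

p = 0.4805

ωT = 3.1058·0.314 = 0.975221; cosh(ωT) = 1.514431, sinh(ωT) = 1.137322
x(T) = p + (x₀−p)·cosh(ωT) + (ẋ₀/ω)·sinh(ωT) ⇒ p·(1 − cosh) = x(T) − x₀·cosh − (ẋ₀/ω)·sinh
numerator   = 0.6111 − (0.4329)·1.514431 − (0.5535/3.1058)·1.137322 = -0.247185
denominator = 1 − 1.514431 = -0.514431
p = -0.247185 / -0.514431 = 0.4805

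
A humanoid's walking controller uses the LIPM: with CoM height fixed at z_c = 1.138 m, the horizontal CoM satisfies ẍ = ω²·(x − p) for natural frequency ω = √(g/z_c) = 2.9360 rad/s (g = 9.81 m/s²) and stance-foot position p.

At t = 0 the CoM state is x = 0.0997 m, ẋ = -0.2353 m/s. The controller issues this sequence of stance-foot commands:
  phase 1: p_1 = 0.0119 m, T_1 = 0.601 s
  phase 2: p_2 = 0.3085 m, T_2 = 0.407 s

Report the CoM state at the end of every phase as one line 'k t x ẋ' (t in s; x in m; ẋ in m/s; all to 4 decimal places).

phase 1: p=0.0119, T=0.601, ωT=1.764536, cosh=3.005064, sinh=2.833798; start (x,ẋ)=(0.099700, -0.235300) → end (x,ẋ)=(0.048635, 0.023407)
phase 2: p=0.3085, T=0.407, ωT=1.194952, cosh=1.803059, sinh=1.500340; start (x,ẋ)=(0.048635, 0.023407) → end (x,ẋ)=(-0.148090, -1.102499)

1 0.6010 0.0486 0.0234
2 1.0080 -0.1481 -1.1025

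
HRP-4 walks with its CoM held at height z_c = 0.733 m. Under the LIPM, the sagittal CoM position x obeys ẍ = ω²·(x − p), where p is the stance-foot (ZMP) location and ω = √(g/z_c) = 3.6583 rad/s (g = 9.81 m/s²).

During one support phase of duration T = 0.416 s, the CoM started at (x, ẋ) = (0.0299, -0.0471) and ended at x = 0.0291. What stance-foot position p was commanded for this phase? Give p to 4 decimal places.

p = 0.0104

ωT = 3.6583·0.416 = 1.521853; cosh(ωT) = 2.399506, sinh(ωT) = 2.181199
x(T) = p + (x₀−p)·cosh(ωT) + (ẋ₀/ω)·sinh(ωT) ⇒ p·(1 − cosh) = x(T) − x₀·cosh − (ẋ₀/ω)·sinh
numerator   = 0.0291 − (0.0299)·2.399506 − (-0.0471/3.6583)·2.181199 = -0.014563
denominator = 1 − 2.399506 = -1.399506
p = -0.014563 / -1.399506 = 0.0104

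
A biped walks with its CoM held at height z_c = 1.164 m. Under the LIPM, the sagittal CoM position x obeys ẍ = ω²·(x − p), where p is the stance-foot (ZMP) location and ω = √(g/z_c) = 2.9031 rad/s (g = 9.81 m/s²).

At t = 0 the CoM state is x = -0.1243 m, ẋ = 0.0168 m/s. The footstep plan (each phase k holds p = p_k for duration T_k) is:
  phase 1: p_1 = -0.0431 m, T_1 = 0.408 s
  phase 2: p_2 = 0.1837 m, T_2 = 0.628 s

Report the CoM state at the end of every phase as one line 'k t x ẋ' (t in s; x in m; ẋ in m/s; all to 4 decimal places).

1 0.4080 -0.1797 -0.3192
2 1.0360 -1.3020 -4.1943

phase 1: p=-0.0431, T=0.408, ωT=1.184465, cosh=1.787423, sinh=1.481513; start (x,ẋ)=(-0.124300, 0.016800) → end (x,ẋ)=(-0.179665, -0.319211)
phase 2: p=0.1837, T=0.628, ωT=1.823147, cosh=3.176414, sinh=3.014897; start (x,ẋ)=(-0.179665, -0.319211) → end (x,ẋ)=(-1.302002, -4.194319)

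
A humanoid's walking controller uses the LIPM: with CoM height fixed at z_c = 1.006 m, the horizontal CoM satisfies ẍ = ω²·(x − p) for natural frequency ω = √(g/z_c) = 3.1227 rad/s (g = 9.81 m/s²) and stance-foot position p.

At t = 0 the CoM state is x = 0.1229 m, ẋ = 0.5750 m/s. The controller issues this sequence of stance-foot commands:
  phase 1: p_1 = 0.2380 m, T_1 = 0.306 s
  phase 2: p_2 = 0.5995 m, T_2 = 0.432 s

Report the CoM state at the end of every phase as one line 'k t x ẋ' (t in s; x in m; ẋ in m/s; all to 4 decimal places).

phase 1: p=0.2380, T=0.306, ωT=0.955546, cosh=1.492346, sinh=1.107744; start (x,ẋ)=(0.122900, 0.575000) → end (x,ẋ)=(0.270206, 0.459951)
phase 2: p=0.5995, T=0.432, ωT=1.349006, cosh=2.056546, sinh=1.797048; start (x,ẋ)=(0.270206, 0.459951) → end (x,ẋ)=(0.186984, -0.901971)

1 0.3060 0.2702 0.4600
2 0.7380 0.1870 -0.9020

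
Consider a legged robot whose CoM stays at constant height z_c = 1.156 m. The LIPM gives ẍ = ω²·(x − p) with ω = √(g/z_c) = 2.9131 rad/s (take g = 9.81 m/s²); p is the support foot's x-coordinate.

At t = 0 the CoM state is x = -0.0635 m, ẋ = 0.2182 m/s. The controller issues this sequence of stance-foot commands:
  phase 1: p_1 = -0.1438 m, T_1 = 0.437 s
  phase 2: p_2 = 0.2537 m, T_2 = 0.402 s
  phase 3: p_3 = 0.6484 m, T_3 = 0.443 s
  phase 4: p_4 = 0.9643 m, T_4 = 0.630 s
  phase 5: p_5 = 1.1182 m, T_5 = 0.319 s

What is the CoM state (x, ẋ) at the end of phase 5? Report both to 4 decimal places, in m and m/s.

x = 1.5773, ẋ = 1.5985

phase 1: p=-0.1438, T=0.437, ωT=1.273025, cosh=1.925811, sinh=1.645828; start (x,ẋ)=(-0.063500, 0.218200) → end (x,ẋ)=(0.134120, 0.805207)
phase 2: p=0.2537, T=0.402, ωT=1.171066, cosh=1.767733, sinh=1.457697; start (x,ẋ)=(0.134120, 0.805207) → end (x,ẋ)=(0.445235, 0.915606)
phase 3: p=0.6484, T=0.443, ωT=1.290503, cosh=1.954874, sinh=1.679742; start (x,ẋ)=(0.445235, 0.915606) → end (x,ẋ)=(0.779192, 0.795757)
phase 4: p=0.9643, T=0.630, ωT=1.835253, cosh=3.213146, sinh=3.053573; start (x,ẋ)=(0.779192, 0.795757) → end (x,ẋ)=(1.203651, 0.910283)
phase 5: p=1.1182, T=0.319, ωT=0.929279, cosh=1.463760, sinh=1.068922; start (x,ẋ)=(1.203651, 0.910283) → end (x,ẋ)=(1.577295, 1.598520)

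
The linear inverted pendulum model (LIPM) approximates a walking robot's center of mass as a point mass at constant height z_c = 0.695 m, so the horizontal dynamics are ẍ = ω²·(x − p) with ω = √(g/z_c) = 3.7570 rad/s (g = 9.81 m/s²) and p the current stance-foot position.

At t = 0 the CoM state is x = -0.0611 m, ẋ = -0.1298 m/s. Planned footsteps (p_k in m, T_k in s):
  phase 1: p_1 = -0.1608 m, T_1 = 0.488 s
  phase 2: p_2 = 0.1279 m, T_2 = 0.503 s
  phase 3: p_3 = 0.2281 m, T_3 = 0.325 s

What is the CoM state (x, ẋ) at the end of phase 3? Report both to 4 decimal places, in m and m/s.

x = 1.3708, ẋ = 4.4487

phase 1: p=-0.1608, T=0.488, ωT=1.833416, cosh=3.207542, sinh=3.047676; start (x,ẋ)=(-0.061100, -0.129800) → end (x,ẋ)=(0.053698, 0.725238)
phase 2: p=0.1279, T=0.503, ωT=1.889771, cosh=3.384480, sinh=3.233373; start (x,ẋ)=(0.053698, 0.725238) → end (x,ẋ)=(0.500925, 1.553166)
phase 3: p=0.2281, T=0.325, ωT=1.221025, cosh=1.842795, sinh=1.547867; start (x,ẋ)=(0.500925, 1.553166) → end (x,ẋ)=(1.370757, 4.448733)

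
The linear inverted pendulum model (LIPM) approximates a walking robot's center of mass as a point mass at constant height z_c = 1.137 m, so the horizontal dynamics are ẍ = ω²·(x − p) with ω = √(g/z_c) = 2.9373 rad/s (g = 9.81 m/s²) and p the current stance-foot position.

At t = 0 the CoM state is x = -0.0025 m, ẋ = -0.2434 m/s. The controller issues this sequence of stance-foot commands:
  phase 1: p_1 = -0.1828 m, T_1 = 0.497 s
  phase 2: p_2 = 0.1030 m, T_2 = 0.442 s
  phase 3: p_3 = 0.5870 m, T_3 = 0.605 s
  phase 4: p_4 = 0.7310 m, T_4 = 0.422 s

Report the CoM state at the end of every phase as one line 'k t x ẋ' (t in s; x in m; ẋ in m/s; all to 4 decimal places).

phase 1: p=-0.1828, T=0.497, ωT=1.459838, cosh=2.268768, sinh=2.036494; start (x,ẋ)=(-0.002500, -0.243400) → end (x,ẋ)=(0.057504, 0.526299)
phase 2: p=0.1030, T=0.442, ωT=1.298287, cosh=1.968007, sinh=1.695008; start (x,ẋ)=(0.057504, 0.526299) → end (x,ẋ)=(0.317172, 0.809250)
phase 3: p=0.5870, T=0.605, ωT=1.777066, cosh=3.040810, sinh=2.871677; start (x,ẋ)=(0.317172, 0.809250) → end (x,ẋ)=(0.557675, 0.184785)
phase 4: p=0.7310, T=0.422, ωT=1.239541, cosh=1.871772, sinh=1.582255; start (x,ẋ)=(0.557675, 0.184785) → end (x,ẋ)=(0.506115, -0.459662)

1 0.4970 0.0575 0.5263
2 0.9390 0.3172 0.8092
3 1.5440 0.5577 0.1848
4 1.9660 0.5061 -0.4597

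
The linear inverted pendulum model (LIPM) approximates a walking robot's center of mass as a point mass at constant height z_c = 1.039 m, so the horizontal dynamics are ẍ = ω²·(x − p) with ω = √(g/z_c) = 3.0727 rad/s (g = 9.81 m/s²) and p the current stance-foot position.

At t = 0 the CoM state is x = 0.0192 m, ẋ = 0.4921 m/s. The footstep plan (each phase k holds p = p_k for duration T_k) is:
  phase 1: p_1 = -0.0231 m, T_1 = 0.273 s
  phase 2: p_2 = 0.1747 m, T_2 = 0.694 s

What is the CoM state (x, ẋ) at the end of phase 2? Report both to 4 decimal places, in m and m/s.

phase 1: p=-0.0231, T=0.273, ωT=0.838847, cosh=1.372953, sinh=0.940745; start (x,ẋ)=(0.019200, 0.492100) → end (x,ẋ)=(0.185638, 0.797904)
phase 2: p=0.1747, T=0.694, ωT=2.132454, cosh=4.277043, sinh=4.158497; start (x,ẋ)=(0.185638, 0.797904) → end (x,ẋ)=(1.301342, 3.552437)

x = 1.3013, ẋ = 3.5524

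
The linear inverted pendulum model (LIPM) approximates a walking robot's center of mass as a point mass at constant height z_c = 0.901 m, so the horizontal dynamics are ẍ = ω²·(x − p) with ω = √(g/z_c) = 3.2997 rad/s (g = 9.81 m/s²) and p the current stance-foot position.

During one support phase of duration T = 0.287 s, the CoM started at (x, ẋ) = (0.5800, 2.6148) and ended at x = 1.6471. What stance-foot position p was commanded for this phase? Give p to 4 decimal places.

p = 0.1672

ωT = 3.2997·0.287 = 0.947014; cosh(ωT) = 1.482949, sinh(ωT) = 1.095051
x(T) = p + (x₀−p)·cosh(ωT) + (ẋ₀/ω)·sinh(ωT) ⇒ p·(1 − cosh) = x(T) − x₀·cosh − (ẋ₀/ω)·sinh
numerator   = 1.6471 − (0.5800)·1.482949 − (2.6148/3.2997)·1.095051 = -0.080768
denominator = 1 − 1.482949 = -0.482949
p = -0.080768 / -0.482949 = 0.1672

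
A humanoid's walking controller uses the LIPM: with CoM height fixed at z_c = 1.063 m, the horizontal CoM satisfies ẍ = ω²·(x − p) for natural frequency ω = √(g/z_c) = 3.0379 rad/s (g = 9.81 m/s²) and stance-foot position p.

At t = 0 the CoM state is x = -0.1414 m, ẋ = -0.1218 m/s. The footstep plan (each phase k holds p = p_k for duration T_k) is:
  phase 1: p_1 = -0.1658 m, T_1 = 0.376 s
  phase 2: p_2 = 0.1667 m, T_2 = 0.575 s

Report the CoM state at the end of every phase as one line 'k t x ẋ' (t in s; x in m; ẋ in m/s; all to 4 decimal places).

1 0.3760 -0.1801 -0.1060
2 0.9510 -0.9552 -3.2430

phase 1: p=-0.1658, T=0.376, ωT=1.142250, cosh=1.726456, sinh=1.407356; start (x,ẋ)=(-0.141400, -0.121800) → end (x,ẋ)=(-0.180100, -0.105962)
phase 2: p=0.1667, T=0.575, ωT=1.746792, cosh=2.955253, sinh=2.780921; start (x,ẋ)=(-0.180100, -0.105962) → end (x,ẋ)=(-0.955182, -3.242970)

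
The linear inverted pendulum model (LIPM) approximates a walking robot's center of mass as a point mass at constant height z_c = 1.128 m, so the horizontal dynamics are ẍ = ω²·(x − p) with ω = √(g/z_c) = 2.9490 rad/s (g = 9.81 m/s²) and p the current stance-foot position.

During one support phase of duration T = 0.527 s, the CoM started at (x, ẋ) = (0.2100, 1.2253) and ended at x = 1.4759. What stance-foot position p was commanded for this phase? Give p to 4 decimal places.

ωT = 2.9490·0.527 = 1.554123; cosh(ωT) = 2.471155, sinh(ωT) = 2.259780
x(T) = p + (x₀−p)·cosh(ωT) + (ẋ₀/ω)·sinh(ωT) ⇒ p·(1 − cosh) = x(T) − x₀·cosh − (ẋ₀/ω)·sinh
numerator   = 1.4759 − (0.2100)·2.471155 − (1.2253/2.9490)·2.259780 = 0.018026
denominator = 1 − 2.471155 = -1.471155
p = 0.018026 / -1.471155 = -0.0123

p = -0.0123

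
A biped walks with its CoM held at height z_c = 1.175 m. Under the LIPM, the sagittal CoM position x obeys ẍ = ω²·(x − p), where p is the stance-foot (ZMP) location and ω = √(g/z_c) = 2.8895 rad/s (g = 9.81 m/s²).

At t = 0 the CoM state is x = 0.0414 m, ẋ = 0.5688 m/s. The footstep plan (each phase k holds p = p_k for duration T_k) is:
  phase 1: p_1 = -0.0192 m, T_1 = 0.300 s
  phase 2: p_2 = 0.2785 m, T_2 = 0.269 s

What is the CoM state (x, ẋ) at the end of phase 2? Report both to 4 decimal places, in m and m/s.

x = 0.5394, ẋ = 1.2254

phase 1: p=-0.0192, T=0.300, ωT=0.866850, cosh=1.399839, sinh=0.979565; start (x,ẋ)=(0.041400, 0.568800) → end (x,ẋ)=(0.258458, 0.967754)
phase 2: p=0.2785, T=0.269, ωT=0.777276, cosh=1.317597, sinh=0.857940; start (x,ẋ)=(0.258458, 0.967754) → end (x,ẋ)=(0.539435, 1.225425)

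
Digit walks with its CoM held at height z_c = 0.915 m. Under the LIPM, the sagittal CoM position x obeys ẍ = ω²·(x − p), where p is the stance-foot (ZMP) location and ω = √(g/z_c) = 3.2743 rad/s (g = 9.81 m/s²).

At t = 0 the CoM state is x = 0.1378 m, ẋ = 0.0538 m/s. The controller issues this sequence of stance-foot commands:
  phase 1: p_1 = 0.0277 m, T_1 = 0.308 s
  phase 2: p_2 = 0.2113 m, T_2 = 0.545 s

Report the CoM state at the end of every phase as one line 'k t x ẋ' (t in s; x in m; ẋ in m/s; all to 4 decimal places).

1 0.3080 0.2182 0.5120
2 0.8530 0.6850 1.6333

phase 1: p=0.0277, T=0.308, ωT=1.008484, cosh=1.553107, sinh=1.188336; start (x,ẋ)=(0.137800, 0.053800) → end (x,ẋ)=(0.218223, 0.511953)
phase 2: p=0.2113, T=0.545, ωT=1.784494, cosh=3.062222, sinh=2.894340; start (x,ẋ)=(0.218223, 0.511953) → end (x,ẋ)=(0.685043, 1.633318)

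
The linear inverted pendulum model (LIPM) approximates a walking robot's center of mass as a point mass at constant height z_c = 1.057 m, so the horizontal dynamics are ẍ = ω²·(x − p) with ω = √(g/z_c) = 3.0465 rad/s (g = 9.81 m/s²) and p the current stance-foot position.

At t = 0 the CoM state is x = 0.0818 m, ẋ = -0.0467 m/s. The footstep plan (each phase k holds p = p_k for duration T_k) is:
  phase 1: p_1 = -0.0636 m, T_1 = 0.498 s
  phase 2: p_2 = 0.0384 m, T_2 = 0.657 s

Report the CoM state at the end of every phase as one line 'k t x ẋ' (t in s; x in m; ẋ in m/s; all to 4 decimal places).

1 0.4980 0.2505 0.8496
2 1.1550 1.8508 5.5490

phase 1: p=-0.0636, T=0.498, ωT=1.517157, cosh=2.389290, sinh=2.169955; start (x,ẋ)=(0.081800, -0.046700) → end (x,ẋ)=(0.250539, 0.849626)
phase 2: p=0.0384, T=0.657, ωT=2.001551, cosh=3.767824, sinh=3.632698; start (x,ẋ)=(0.250539, 0.849626) → end (x,ẋ)=(1.850812, 5.548990)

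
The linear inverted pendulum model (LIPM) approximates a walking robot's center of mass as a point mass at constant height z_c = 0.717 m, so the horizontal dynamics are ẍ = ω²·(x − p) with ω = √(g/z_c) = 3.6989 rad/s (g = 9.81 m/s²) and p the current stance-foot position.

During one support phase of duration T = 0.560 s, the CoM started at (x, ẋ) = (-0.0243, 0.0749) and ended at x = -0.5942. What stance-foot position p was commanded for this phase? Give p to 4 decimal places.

p = 0.1898

ωT = 3.6989·0.560 = 2.071384; cosh(ωT) = 4.030905, sinh(ωT) = 3.904894
x(T) = p + (x₀−p)·cosh(ωT) + (ẋ₀/ω)·sinh(ωT) ⇒ p·(1 − cosh) = x(T) − x₀·cosh − (ẋ₀/ω)·sinh
numerator   = -0.5942 − (-0.0243)·4.030905 − (0.0749/3.6989)·3.904894 = -0.575320
denominator = 1 − 4.030905 = -3.030905
p = -0.575320 / -3.030905 = 0.1898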